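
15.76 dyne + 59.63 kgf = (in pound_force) 131.5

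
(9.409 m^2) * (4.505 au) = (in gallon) 1.675e+15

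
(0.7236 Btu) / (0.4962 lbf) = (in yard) 378.3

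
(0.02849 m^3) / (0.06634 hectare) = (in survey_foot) 0.0001409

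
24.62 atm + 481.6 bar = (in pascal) 5.065e+07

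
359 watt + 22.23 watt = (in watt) 381.2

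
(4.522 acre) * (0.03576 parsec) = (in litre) 2.019e+22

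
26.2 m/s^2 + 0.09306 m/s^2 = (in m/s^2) 26.29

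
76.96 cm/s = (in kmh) 2.771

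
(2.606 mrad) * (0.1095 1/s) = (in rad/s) 0.0002854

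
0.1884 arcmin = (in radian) 5.48e-05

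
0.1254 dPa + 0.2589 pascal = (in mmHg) 0.002036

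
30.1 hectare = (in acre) 74.38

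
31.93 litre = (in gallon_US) 8.435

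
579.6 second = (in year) 1.838e-05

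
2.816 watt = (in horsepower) 0.003776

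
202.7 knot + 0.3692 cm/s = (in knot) 202.7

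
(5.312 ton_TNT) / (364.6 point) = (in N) 1.728e+11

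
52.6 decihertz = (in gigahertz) 5.26e-09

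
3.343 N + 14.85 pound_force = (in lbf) 15.6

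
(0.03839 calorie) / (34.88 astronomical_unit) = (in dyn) 3.078e-09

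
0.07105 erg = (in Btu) 6.734e-12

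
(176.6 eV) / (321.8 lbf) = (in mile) 1.228e-23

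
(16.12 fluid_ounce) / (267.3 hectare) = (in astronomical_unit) 1.192e-21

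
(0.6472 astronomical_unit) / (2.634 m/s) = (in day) 4.254e+05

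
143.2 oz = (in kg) 4.06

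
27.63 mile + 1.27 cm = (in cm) 4.447e+06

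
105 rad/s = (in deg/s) 6016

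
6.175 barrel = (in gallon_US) 259.4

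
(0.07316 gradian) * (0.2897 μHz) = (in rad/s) 3.329e-10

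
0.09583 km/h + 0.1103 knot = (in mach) 0.0002448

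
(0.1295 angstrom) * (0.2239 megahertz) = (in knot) 5.636e-06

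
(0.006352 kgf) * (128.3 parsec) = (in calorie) 5.894e+16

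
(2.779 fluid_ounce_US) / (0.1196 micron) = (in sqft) 7397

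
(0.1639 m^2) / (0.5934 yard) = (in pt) 856.2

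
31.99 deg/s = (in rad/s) 0.5583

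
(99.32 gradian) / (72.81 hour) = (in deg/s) 0.000341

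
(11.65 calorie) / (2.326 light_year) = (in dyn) 2.215e-10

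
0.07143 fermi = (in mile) 4.438e-20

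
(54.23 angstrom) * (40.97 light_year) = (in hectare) 2.102e+05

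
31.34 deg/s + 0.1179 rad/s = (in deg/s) 38.1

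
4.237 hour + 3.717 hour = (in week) 0.04735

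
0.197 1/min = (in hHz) 3.283e-05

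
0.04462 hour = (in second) 160.6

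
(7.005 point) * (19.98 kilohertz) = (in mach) 0.145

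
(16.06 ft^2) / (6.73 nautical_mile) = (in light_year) 1.265e-20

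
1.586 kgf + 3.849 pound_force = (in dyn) 3.267e+06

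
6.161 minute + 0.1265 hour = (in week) 0.001364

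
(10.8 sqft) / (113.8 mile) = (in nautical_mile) 2.958e-09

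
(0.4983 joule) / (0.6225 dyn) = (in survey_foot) 2.626e+05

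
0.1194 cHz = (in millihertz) 1.194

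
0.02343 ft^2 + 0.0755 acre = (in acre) 0.0755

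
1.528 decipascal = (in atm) 1.508e-06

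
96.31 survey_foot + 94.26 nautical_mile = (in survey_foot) 5.728e+05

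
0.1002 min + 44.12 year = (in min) 2.319e+07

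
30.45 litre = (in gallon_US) 8.044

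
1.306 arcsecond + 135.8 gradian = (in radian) 2.133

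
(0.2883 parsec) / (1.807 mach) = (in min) 2.41e+11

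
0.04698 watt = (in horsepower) 6.3e-05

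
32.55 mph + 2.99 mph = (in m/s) 15.89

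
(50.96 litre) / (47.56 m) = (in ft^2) 0.01153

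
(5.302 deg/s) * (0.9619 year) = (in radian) 2.807e+06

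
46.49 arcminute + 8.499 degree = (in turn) 0.02576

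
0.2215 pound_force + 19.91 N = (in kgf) 2.131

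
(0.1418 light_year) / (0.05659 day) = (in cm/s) 2.744e+13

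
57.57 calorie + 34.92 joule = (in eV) 1.721e+21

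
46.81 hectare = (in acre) 115.7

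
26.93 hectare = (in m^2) 2.693e+05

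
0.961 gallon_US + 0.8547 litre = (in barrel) 0.02826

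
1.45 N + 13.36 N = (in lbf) 3.329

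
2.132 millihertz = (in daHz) 0.0002132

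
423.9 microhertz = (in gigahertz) 4.239e-13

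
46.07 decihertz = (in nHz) 4.607e+09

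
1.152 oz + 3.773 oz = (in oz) 4.925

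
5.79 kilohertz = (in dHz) 5.79e+04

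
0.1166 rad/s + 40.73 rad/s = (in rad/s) 40.85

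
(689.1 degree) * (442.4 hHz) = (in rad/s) 5.321e+05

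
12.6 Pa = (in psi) 0.001827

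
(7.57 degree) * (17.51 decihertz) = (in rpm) 2.209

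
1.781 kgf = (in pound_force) 3.926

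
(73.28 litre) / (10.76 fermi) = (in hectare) 6.81e+08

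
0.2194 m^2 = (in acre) 5.421e-05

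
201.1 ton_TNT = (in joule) 8.414e+11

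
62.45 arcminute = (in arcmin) 62.45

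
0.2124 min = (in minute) 0.2124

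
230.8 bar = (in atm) 227.8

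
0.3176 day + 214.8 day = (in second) 1.859e+07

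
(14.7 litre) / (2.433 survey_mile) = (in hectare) 3.754e-10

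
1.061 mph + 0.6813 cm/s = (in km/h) 1.732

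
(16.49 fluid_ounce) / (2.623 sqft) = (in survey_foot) 0.006566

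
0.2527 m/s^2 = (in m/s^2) 0.2527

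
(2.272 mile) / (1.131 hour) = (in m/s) 0.898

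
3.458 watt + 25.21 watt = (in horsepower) 0.03844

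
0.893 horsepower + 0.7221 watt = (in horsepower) 0.894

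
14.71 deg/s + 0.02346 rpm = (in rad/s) 0.2592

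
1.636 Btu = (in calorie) 412.5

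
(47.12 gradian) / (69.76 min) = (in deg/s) 0.01013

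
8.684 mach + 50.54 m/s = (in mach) 8.832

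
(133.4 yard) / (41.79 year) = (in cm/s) 9.256e-06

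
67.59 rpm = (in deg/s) 405.5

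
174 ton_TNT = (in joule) 7.28e+11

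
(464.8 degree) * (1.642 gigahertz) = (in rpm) 1.272e+11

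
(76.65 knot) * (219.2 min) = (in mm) 5.186e+08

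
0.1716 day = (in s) 1.483e+04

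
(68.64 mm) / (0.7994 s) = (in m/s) 0.08586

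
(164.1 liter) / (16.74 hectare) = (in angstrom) 9803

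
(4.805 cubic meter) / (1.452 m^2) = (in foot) 10.86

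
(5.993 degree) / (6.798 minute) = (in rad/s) 0.0002564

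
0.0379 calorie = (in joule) 0.1586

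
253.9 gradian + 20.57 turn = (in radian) 133.2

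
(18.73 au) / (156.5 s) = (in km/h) 6.445e+10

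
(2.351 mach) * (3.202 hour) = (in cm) 9.228e+08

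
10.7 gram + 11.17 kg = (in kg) 11.18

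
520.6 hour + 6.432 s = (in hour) 520.6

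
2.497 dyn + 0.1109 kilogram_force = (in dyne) 1.088e+05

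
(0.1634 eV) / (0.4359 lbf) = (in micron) 1.35e-14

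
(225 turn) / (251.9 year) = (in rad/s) 1.78e-07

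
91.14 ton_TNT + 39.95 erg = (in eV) 2.38e+30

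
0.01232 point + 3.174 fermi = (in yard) 4.753e-06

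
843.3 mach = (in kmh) 1.034e+06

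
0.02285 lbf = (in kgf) 0.01036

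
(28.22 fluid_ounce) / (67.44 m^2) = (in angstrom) 1.237e+05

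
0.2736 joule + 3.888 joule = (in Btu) 0.003944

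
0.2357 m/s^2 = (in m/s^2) 0.2357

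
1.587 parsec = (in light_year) 5.176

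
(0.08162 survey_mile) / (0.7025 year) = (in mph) 1.326e-05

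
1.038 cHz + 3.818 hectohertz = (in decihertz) 3818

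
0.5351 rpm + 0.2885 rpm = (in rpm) 0.8236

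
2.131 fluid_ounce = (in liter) 0.06302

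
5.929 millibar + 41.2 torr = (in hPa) 60.86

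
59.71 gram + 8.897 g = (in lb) 0.1513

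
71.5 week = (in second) 4.324e+07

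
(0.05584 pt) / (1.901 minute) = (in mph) 3.863e-07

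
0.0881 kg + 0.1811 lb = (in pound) 0.3753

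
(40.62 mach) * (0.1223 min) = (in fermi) 1.015e+20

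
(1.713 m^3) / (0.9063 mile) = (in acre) 2.902e-07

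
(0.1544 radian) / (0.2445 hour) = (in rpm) 0.001675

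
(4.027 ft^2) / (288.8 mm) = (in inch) 51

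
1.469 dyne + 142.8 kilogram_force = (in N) 1400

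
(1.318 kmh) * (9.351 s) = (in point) 9704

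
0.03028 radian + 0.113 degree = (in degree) 1.848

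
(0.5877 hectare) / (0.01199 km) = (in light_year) 5.181e-14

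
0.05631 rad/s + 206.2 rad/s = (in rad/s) 206.3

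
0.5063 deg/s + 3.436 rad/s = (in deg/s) 197.4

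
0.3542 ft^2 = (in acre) 8.131e-06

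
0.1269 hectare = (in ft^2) 1.366e+04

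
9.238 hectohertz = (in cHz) 9.238e+04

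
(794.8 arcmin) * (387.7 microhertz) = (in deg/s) 0.005136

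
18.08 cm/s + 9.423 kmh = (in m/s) 2.798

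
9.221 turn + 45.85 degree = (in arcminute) 2.019e+05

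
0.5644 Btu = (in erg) 5.955e+09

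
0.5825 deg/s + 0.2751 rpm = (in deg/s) 2.233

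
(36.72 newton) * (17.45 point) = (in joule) 0.226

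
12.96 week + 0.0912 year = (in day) 124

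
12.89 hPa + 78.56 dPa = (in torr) 9.727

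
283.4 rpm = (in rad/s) 29.68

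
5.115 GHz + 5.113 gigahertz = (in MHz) 1.023e+04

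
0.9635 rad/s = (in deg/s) 55.2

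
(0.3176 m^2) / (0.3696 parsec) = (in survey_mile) 1.73e-20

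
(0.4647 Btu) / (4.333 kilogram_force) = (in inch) 454.3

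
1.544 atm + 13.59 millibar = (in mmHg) 1184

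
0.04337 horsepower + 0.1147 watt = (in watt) 32.46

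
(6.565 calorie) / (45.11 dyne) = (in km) 60.89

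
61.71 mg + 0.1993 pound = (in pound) 0.1994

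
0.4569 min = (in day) 0.0003173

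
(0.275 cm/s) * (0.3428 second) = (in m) 0.0009427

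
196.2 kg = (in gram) 1.962e+05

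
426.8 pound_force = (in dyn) 1.899e+08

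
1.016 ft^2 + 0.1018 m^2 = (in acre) 4.848e-05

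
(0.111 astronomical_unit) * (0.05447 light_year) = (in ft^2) 9.211e+25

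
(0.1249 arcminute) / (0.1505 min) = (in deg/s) 0.0002305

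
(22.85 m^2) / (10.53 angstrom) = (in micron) 2.17e+16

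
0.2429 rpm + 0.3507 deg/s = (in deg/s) 1.808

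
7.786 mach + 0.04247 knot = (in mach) 7.786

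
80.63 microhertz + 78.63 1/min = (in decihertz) 13.11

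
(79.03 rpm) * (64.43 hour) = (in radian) 1.92e+06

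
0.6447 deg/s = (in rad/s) 0.01125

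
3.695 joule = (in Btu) 0.003502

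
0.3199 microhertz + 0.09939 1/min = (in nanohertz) 1.657e+06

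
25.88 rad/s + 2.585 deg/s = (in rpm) 247.6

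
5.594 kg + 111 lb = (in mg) 5.594e+07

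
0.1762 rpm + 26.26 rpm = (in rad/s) 2.768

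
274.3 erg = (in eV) 1.712e+14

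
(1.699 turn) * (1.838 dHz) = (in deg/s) 112.4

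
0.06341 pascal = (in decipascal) 0.6341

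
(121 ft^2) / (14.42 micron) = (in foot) 2.558e+06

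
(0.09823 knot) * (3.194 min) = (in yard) 10.59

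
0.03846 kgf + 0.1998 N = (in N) 0.577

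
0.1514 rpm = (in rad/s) 0.01585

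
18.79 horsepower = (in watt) 1.401e+04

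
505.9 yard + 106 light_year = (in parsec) 32.5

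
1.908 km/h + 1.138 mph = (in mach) 0.003051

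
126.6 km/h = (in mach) 0.1033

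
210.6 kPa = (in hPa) 2106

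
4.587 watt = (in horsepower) 0.006151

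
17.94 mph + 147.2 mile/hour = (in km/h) 265.8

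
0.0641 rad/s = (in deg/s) 3.673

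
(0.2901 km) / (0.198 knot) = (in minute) 47.47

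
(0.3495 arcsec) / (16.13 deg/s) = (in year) 1.909e-13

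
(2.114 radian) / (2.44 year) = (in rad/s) 2.747e-08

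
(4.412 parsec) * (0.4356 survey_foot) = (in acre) 4.467e+12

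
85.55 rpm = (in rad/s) 8.959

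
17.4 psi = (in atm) 1.184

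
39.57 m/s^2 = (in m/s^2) 39.57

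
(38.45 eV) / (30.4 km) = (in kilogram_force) 2.066e-23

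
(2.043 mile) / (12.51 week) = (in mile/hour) 0.0009721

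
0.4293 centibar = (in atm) 0.004237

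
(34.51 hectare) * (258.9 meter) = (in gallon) 2.36e+10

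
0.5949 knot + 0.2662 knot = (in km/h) 1.595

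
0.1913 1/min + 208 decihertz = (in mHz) 2.08e+04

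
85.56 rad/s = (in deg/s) 4902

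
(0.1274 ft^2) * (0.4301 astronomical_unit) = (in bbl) 4.79e+09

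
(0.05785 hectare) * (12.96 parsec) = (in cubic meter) 2.313e+20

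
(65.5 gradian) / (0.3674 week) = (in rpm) 4.422e-05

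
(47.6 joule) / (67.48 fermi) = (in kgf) 7.193e+13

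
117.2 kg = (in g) 1.172e+05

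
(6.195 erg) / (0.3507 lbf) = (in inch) 1.563e-05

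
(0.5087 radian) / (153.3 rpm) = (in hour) 8.802e-06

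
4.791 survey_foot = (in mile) 0.0009074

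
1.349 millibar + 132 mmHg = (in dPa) 1.773e+05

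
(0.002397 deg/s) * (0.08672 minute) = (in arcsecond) 44.9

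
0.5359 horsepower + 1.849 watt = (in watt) 401.5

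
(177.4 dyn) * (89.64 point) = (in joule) 5.61e-05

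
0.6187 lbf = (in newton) 2.752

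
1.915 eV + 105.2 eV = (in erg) 1.716e-10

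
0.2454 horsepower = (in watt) 183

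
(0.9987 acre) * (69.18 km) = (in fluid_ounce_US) 9.454e+12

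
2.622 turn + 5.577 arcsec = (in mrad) 1.647e+04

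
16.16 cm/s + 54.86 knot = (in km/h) 102.2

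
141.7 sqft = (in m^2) 13.16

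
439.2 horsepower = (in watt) 3.275e+05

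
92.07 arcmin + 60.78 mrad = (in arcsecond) 1.806e+04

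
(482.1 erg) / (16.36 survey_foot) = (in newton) 9.668e-06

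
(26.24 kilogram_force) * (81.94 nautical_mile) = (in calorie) 9.333e+06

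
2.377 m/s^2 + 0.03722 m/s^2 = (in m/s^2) 2.414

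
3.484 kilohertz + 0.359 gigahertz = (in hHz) 3.59e+06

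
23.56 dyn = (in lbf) 5.296e-05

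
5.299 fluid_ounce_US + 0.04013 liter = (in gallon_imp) 0.0433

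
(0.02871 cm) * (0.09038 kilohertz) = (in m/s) 0.02595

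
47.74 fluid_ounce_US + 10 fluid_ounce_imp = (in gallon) 0.448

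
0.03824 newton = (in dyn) 3824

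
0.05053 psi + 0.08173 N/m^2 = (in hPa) 3.485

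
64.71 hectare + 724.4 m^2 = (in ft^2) 6.973e+06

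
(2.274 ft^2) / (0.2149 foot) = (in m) 3.225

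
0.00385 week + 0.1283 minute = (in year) 7.408e-05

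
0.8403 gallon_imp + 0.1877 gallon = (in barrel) 0.0285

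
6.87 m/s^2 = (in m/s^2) 6.87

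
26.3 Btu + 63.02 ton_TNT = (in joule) 2.637e+11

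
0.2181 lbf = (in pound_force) 0.2181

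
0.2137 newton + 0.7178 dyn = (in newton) 0.2137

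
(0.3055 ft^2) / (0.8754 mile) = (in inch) 0.0007931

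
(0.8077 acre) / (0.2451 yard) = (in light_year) 1.542e-12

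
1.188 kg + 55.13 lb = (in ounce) 924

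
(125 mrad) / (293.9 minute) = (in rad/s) 7.089e-06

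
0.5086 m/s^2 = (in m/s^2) 0.5086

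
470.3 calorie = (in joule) 1968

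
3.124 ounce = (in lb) 0.1953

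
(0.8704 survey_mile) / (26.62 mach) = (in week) 2.555e-07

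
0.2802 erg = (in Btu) 2.656e-11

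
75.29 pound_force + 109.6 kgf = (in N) 1410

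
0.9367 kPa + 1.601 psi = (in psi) 1.737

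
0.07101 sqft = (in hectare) 6.597e-07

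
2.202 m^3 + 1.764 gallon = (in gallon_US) 583.5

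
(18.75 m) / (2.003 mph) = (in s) 20.94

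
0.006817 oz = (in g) 0.1933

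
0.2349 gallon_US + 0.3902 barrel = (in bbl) 0.3958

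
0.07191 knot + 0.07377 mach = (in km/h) 90.56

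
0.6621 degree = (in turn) 0.001839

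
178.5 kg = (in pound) 393.5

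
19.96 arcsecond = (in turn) 1.54e-05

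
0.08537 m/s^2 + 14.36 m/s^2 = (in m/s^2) 14.45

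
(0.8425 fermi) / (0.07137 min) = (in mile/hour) 4.401e-16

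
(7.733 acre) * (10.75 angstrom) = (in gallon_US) 0.008887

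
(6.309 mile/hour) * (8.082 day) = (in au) 1.316e-05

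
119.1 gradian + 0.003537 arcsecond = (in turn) 0.2978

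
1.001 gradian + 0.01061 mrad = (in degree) 0.9015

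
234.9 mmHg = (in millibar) 313.2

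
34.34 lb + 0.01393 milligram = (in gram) 1.558e+04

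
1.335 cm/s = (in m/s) 0.01335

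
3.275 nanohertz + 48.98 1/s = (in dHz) 489.8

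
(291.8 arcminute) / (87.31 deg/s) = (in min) 0.0009284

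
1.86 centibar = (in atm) 0.01836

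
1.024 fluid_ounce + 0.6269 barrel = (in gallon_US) 26.34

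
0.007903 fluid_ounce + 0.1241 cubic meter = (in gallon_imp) 27.3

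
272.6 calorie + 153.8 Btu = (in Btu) 154.9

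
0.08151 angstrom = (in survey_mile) 5.065e-15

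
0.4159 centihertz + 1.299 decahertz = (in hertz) 12.99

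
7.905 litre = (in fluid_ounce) 267.3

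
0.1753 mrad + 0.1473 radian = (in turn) 0.02347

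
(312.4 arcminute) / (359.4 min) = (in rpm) 4.024e-05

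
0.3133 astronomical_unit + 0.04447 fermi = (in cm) 4.687e+12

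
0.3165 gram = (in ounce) 0.01116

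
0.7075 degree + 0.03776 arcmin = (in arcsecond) 2549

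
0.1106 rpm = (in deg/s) 0.6636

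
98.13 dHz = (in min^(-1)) 588.8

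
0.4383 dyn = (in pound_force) 9.853e-07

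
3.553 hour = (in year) 0.0004056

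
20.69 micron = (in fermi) 2.069e+10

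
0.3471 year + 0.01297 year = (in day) 131.4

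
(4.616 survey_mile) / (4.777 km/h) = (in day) 0.0648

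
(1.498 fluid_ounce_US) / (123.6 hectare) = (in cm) 3.584e-09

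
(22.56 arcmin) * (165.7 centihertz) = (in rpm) 0.1038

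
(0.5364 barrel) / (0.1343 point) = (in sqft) 1.938e+04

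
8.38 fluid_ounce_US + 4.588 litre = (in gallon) 1.277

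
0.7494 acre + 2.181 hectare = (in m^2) 2.484e+04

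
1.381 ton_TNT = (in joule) 5.778e+09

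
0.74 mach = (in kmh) 907.1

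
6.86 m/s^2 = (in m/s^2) 6.86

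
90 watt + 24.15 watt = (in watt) 114.2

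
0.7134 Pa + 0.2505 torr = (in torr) 0.2559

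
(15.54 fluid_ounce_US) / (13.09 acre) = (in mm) 8.676e-06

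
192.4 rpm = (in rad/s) 20.15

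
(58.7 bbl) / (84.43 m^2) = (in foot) 0.3627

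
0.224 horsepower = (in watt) 167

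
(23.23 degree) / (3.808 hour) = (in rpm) 0.0002824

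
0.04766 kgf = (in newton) 0.4674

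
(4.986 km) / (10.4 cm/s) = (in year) 0.00152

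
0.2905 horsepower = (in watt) 216.6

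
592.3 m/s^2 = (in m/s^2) 592.3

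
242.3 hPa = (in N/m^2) 2.423e+04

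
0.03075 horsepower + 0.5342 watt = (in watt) 23.46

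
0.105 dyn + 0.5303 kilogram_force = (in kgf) 0.5303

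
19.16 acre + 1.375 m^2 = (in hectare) 7.754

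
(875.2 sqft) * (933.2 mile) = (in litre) 1.221e+11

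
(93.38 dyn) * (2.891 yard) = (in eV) 1.541e+16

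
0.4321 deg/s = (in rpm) 0.07202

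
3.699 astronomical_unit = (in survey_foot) 1.815e+12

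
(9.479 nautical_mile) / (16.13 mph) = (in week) 0.004025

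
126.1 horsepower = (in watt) 9.403e+04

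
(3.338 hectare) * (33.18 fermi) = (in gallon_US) 2.926e-07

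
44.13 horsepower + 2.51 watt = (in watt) 3.291e+04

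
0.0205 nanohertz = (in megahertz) 2.05e-17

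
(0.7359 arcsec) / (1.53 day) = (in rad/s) 2.699e-11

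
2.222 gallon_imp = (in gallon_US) 2.669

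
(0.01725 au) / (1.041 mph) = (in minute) 9.242e+07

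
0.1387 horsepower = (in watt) 103.4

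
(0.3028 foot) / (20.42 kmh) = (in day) 1.883e-07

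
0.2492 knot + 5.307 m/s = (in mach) 0.01596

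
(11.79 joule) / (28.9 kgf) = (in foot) 0.1365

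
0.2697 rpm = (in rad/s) 0.02824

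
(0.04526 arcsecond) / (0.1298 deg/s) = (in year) 3.071e-12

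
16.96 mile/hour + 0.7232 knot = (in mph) 17.79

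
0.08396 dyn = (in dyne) 0.08396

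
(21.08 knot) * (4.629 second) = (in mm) 5.02e+04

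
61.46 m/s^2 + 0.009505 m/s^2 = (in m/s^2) 61.47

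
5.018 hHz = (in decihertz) 5018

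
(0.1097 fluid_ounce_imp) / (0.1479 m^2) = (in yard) 2.305e-05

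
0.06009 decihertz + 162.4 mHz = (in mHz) 168.4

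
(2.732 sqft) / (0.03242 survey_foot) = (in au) 1.717e-10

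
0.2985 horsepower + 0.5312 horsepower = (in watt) 618.7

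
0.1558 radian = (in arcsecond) 3.214e+04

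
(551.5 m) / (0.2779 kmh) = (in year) 0.0002265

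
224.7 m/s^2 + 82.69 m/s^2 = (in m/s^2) 307.4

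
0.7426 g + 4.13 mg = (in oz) 0.02634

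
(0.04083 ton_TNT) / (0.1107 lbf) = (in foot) 1.138e+09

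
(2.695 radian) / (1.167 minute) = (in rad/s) 0.03849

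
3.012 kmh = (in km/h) 3.012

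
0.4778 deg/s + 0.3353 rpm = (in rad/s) 0.04345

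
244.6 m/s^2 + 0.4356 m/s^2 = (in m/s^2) 245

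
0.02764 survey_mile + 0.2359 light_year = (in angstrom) 2.232e+25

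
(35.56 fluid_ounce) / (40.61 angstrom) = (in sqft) 2.787e+06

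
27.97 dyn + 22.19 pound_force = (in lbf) 22.19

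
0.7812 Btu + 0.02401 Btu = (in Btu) 0.8052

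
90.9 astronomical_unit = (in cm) 1.36e+15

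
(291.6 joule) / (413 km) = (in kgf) 7.2e-05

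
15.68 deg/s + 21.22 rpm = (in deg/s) 143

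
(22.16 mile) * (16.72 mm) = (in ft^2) 6418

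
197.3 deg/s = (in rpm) 32.88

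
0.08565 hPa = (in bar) 8.565e-05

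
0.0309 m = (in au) 2.066e-13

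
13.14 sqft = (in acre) 0.0003017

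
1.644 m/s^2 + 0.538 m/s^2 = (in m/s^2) 2.182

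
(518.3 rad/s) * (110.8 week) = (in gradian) 2.211e+12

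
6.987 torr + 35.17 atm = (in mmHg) 2.674e+04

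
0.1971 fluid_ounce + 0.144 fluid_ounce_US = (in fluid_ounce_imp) 0.355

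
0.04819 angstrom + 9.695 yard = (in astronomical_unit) 5.926e-11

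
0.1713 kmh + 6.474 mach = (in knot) 4285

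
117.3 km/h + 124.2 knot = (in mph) 215.8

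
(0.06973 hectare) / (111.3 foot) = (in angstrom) 2.055e+11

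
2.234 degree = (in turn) 0.006206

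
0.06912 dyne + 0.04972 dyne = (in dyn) 0.1188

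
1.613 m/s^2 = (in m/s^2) 1.613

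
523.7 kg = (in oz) 1.847e+04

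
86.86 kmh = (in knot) 46.9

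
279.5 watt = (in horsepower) 0.3748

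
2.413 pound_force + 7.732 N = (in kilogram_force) 1.883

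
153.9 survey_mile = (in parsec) 8.027e-12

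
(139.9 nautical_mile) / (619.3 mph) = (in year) 2.968e-05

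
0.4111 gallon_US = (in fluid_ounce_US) 52.62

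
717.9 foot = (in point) 6.203e+05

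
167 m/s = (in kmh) 601.2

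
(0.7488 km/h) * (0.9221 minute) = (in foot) 37.76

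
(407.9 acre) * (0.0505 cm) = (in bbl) 5243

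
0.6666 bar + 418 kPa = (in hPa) 4847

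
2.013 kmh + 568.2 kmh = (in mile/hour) 354.3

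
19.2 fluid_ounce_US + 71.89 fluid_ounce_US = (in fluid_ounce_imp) 94.81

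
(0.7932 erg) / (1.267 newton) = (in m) 6.26e-08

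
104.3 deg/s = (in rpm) 17.38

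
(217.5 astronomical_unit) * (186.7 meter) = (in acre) 1.501e+12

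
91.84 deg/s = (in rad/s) 1.603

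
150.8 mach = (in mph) 1.149e+05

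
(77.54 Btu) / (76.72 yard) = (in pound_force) 262.2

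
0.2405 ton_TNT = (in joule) 1.006e+09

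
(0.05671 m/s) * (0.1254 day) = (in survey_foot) 2016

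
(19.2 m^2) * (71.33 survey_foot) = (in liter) 4.174e+05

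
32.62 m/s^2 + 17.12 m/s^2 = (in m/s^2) 49.74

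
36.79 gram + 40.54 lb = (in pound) 40.62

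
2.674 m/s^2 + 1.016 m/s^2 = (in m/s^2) 3.69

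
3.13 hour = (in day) 0.1304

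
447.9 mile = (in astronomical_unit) 4.818e-06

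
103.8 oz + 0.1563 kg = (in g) 3099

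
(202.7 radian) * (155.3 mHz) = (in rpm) 300.6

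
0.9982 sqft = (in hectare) 9.274e-06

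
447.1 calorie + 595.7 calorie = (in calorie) 1043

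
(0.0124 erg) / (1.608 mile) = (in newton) 4.792e-13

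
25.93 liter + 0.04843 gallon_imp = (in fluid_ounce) 884.2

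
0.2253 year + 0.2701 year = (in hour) 4340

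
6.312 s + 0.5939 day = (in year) 0.001627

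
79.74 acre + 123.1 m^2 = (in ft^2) 3.475e+06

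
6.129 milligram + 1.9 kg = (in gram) 1900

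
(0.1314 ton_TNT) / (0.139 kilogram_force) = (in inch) 1.588e+10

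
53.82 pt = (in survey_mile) 1.18e-05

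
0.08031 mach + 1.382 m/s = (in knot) 55.84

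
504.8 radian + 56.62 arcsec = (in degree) 2.892e+04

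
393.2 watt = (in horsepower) 0.5273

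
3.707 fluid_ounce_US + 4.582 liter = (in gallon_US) 1.239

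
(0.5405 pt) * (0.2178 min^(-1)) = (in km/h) 2.492e-06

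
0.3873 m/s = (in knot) 0.7529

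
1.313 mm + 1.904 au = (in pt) 8.074e+14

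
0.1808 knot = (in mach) 0.0002732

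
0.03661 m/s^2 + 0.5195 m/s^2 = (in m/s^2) 0.5561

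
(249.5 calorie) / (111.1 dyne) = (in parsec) 3.045e-11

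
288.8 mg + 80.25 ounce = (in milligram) 2.275e+06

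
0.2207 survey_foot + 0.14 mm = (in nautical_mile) 3.64e-05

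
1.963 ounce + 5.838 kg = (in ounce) 207.9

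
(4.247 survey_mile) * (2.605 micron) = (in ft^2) 0.1917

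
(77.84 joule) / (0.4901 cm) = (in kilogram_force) 1620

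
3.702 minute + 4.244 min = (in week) 0.0007883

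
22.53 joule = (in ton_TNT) 5.385e-09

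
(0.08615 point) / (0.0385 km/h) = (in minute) 4.736e-05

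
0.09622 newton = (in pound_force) 0.02163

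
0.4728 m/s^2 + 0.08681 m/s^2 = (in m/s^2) 0.5596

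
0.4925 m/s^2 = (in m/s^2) 0.4925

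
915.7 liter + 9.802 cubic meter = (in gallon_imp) 2358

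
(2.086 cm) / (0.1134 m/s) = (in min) 0.003066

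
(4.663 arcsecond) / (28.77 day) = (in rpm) 8.685e-11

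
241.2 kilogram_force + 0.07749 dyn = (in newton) 2365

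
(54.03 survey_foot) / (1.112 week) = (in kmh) 8.815e-05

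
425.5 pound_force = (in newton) 1893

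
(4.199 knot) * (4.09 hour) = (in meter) 3.181e+04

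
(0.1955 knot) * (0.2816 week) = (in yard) 1.873e+04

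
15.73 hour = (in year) 0.001796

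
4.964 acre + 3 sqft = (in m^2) 2.009e+04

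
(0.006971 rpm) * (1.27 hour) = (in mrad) 3338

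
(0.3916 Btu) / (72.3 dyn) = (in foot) 1.875e+06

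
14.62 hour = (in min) 877.2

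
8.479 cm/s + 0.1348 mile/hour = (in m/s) 0.1451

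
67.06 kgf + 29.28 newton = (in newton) 686.9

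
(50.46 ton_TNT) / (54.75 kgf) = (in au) 0.002629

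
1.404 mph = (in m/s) 0.6276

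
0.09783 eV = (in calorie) 3.746e-21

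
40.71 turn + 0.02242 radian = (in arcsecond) 5.276e+07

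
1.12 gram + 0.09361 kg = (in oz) 3.342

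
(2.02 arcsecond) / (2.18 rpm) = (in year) 1.36e-12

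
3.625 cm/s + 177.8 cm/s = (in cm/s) 181.4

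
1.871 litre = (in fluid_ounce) 63.27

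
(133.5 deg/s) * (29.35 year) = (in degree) 1.236e+11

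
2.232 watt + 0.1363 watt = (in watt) 2.368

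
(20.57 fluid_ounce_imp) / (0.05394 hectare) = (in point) 0.003071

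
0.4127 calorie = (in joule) 1.727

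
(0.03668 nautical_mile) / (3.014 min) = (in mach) 0.001103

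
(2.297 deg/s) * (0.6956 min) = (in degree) 95.87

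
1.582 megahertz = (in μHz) 1.582e+12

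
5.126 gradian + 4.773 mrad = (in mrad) 85.29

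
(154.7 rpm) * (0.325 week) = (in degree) 1.824e+08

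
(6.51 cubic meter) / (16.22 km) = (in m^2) 0.0004014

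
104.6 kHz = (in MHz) 0.1046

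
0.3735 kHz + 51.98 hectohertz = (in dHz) 5.572e+04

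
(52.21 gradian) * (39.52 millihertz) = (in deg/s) 1.857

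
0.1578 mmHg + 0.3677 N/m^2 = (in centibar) 0.02141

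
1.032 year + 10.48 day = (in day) 387.2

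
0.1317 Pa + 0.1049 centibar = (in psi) 0.01523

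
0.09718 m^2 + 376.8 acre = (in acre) 376.8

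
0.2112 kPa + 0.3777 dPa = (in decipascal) 2112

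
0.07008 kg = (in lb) 0.1545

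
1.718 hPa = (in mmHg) 1.289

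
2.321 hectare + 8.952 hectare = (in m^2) 1.127e+05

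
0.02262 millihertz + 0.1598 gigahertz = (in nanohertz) 1.598e+17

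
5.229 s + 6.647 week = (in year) 0.1275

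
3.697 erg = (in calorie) 8.836e-08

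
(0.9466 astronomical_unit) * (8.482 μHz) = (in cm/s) 1.201e+08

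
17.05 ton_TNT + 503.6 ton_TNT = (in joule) 2.178e+12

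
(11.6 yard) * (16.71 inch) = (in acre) 0.001112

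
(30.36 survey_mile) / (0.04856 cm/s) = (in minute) 1.677e+06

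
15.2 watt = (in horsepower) 0.02038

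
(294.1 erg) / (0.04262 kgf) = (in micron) 70.37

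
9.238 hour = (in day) 0.3849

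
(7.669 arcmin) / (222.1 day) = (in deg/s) 6.661e-09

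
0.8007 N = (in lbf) 0.18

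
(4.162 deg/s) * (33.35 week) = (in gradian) 9.328e+07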